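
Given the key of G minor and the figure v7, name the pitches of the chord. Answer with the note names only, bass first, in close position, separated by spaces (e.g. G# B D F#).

D F A C

The numeral's case and figure indicate a minor seventh chord. In G minor its root, scale degree 5, is D.
Stacking thirds from D gives D-F-A-C.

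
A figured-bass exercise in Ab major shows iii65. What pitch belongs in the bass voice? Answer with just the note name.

Eb

iii in Ab major has root C; the chord is C-Eb-G-Bb.
The figure 65 means first inversion — the third is in the bass.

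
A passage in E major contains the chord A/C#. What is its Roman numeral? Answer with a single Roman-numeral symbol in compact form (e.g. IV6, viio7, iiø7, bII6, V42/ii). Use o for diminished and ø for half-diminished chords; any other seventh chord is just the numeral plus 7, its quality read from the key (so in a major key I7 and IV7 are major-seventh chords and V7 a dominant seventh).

IV6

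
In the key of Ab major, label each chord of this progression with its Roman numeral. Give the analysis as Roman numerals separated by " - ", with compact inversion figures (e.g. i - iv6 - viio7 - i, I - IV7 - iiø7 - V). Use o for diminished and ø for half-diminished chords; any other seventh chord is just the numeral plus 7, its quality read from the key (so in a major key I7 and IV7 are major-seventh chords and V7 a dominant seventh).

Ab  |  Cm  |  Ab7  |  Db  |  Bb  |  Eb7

Ab: major triad on Ab = scale degree 1 → I.
Cm: minor triad on C = scale degree 3 → iii.
Ab7: chromatic; Ab is V of IV, so V7/IV.
Db: root Db is the subdominant; major triad there is IV.
Bb: a major triad on Bb, the applied dominant of V → V/V.
Eb7 has root Eb, degree 5 in Ab major, so V7.

I - iii - V7/IV - IV - V/V - V7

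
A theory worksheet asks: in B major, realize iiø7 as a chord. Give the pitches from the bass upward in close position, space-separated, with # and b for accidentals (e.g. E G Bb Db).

C# E G B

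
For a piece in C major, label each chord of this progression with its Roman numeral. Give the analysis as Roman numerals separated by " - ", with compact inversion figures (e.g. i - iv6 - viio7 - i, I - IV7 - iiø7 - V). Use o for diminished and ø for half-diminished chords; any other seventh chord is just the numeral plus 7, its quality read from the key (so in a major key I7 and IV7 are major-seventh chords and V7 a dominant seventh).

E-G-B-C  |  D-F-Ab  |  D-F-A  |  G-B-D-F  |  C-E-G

E-G-B-C has root C, degree 1 in C major, so I65.
D-F-Ab is non-diatonic — iio, a mixture chord from C minor.
D-F-A: root D is the supertonic; minor triad there is ii.
G-B-D-F has root G, degree 5 in C major, so V7.
C-E-G: major triad on C = scale degree 1 → I.

I65 - iio - ii - V7 - I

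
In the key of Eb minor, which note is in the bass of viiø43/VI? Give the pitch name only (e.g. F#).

Fb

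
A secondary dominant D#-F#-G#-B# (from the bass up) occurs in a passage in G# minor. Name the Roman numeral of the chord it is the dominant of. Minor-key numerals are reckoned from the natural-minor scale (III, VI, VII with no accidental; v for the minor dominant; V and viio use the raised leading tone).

iv

The chord is a dominant seventh chord on G#.
A dominant resolves down a perfect fifth: G# → C#. In G# minor, C# is scale degree 4, i.e. iv.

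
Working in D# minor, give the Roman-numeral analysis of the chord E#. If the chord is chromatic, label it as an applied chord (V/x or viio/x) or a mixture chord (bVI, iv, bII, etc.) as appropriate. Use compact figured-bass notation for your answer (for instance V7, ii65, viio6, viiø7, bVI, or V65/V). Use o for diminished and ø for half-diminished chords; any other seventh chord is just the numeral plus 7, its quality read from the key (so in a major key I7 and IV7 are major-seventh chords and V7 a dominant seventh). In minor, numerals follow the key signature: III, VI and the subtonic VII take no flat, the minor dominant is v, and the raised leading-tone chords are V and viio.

V/V

The pitches E#-G##-B# form a major triad rooted on E#.
E# is not a diatonic chord root with this quality in D# minor, but it lies a perfect fifth above A# (V), so the chord functions as an applied dominant of V.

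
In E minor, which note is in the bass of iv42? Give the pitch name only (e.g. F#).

iv in E minor has root A; the chord is A-C-E-G.
The figure 42 means third inversion — the seventh is in the bass.

G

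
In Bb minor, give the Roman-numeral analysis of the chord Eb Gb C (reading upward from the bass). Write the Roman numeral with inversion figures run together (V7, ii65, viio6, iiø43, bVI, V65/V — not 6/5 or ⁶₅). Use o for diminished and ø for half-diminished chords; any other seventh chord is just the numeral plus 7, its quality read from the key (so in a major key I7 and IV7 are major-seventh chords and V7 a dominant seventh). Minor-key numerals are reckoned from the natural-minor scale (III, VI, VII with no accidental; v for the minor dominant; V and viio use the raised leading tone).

The pitches C-Eb-Gb form a diminished triad rooted on C.
In Bb minor, C is the supertonic; the diatonic diminished triad there is iio.
With Eb in the bass the chord is in first inversion, so the figured bass is 6.

iio6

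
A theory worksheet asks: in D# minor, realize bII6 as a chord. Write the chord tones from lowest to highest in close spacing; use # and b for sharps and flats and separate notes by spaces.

G# B E

Scale degree 2 in D# minor is E#; lowering it a half step gives E. bII6 is the Neapolitan sixth — a major triad on the lowered second degree, here in its customary first inversion.
So the chord is E-G#-B, a major triad.
The figured bass 6 indicates first inversion, placing the third (G#) in the bass: G#-B-E.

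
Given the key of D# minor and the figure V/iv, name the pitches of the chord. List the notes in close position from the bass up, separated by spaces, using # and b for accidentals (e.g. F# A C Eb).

D# F## A#

V/iv is a secondary dominant — the dominant triad of iv. iv in D# minor is G#, so the applied chord's root is D#, a perfect fifth above.
Building a major triad on D# gives D#-F##-A#.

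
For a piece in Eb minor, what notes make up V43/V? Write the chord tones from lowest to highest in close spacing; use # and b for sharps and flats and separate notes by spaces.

C Eb F A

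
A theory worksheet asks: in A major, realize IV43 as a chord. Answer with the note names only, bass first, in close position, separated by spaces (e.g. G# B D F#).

A C# D F#

In A major, the subdominant is D, and the diatonic chord built there is a major seventh chord.
Stacking thirds from D gives D-F#-A-C#.
The figured bass 43 indicates second inversion, placing the fifth (A) in the bass: A-C#-D-F#.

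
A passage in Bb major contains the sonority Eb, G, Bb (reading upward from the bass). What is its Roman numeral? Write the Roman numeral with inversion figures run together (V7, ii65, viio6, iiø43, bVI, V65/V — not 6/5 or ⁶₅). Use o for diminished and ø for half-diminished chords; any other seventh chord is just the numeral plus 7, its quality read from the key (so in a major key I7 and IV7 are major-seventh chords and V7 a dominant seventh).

Stacked in thirds the chord is Eb-G-Bb: a major triad on Eb.
In Bb major, Eb is the subdominant; the diatonic major triad there is IV.

IV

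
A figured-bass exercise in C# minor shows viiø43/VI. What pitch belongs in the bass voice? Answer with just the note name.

D

The applied chord viiø43/VI is rooted on G#: G#-B-D-F#.
The figure 43 means second inversion — the fifth is in the bass.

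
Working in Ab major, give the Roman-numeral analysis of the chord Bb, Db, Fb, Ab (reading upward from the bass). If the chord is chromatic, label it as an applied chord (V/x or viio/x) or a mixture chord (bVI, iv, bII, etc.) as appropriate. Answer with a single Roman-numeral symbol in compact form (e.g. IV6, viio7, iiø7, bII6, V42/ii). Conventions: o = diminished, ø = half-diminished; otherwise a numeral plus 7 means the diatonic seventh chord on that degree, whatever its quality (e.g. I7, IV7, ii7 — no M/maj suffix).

iiø7

The pitches Bb-Db-Fb-Ab form a half-diminished seventh chord rooted on Bb.
Bb is the second degree of Ab major. This is the half-diminished supertonic seventh, borrowed from the parallel minor.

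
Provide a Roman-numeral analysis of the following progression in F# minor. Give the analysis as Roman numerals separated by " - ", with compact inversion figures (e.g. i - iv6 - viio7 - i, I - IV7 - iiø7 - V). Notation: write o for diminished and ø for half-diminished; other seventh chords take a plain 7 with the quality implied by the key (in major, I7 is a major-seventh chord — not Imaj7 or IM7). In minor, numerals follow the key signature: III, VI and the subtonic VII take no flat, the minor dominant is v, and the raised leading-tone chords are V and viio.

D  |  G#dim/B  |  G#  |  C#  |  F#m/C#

VI - iio6 - V/V - V - i64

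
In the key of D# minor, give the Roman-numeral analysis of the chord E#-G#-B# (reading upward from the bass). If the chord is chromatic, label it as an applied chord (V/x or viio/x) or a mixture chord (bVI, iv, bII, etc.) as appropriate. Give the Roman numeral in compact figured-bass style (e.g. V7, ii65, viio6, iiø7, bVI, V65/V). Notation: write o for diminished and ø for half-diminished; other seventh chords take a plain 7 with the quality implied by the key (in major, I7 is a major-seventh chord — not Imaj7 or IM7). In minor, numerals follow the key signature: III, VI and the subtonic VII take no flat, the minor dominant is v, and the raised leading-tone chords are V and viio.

Stacked in thirds the chord is E#-G#-B#: a minor triad on E#.
E# is the second degree of D# minor. This is the minor supertonic, borrowed from the parallel major (the Dorian ii).

ii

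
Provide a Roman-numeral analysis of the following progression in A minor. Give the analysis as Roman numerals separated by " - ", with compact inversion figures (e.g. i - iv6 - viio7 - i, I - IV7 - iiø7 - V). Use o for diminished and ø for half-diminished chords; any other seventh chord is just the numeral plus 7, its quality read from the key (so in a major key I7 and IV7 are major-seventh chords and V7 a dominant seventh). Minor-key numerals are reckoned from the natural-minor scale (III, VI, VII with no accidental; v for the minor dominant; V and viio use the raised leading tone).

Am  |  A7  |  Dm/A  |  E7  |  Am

i - V7/iv - iv64 - V7 - i

Am: root A is the tonic; minor triad there is i.
A7: chromatic; A is V of iv, so V7/iv.
Dm/A: minor triad on D = scale degree 4 → iv64.
E7: root E is the dominant; dominant seventh chord there is V7.
Am: minor triad on A = scale degree 1 → i.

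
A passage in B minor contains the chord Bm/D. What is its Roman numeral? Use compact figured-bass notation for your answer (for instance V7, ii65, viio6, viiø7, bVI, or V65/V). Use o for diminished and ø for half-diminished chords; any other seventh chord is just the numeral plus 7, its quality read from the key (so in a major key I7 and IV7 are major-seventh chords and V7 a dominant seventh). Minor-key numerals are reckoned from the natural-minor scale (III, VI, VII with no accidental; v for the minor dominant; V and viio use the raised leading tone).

i6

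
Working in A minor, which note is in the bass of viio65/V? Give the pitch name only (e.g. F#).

The applied chord viio65/V is rooted on D#: D#-F#-A-C.
The figure 65 means first inversion — the third is in the bass.

F#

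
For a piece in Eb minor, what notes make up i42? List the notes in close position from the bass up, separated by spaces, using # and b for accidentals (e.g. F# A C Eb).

Db Eb Gb Bb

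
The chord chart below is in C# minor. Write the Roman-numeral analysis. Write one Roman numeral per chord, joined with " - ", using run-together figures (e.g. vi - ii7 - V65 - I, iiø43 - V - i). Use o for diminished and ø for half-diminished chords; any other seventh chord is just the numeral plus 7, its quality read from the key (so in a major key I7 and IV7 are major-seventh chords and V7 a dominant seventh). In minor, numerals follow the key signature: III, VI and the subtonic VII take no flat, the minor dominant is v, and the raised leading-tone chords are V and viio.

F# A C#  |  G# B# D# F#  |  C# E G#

iv - V7 - i

F#-A-C#: minor triad on F# = scale degree 4 → iv.
G#-B#-D#-F#: root G# is the dominant; dominant seventh chord there is V7.
C#-E-G#: minor triad on C# = scale degree 1 → i.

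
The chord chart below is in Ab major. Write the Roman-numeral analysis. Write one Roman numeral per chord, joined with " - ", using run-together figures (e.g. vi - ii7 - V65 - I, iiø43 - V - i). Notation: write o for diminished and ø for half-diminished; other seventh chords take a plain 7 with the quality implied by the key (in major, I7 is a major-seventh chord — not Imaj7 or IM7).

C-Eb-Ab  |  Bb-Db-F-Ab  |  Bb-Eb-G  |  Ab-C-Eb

C-Eb-Ab: root Ab is the tonic; major triad there is I6.
Bb-Db-F-Ab: minor seventh chord on Bb = scale degree 2 → ii7.
Bb-Eb-G has root Eb, degree 5 in Ab major, so V64.
Ab-C-Eb: root Ab is the tonic; major triad there is I.

I6 - ii7 - V64 - I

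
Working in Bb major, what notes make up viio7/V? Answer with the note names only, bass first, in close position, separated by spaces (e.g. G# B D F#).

E G Bb Db

The slash marks an applied leading-tone chord: viio of V. In Bb major, V is F, so the leading tone to it is E, a half step below.
Building a fully diminished seventh chord on E gives E-G-Bb-Db.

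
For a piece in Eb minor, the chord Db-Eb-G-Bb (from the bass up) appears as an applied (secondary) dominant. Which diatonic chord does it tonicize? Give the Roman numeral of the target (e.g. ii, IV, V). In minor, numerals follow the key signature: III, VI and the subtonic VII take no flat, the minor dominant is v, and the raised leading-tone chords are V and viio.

iv

The chord is a dominant seventh chord on Eb.
A dominant resolves down a perfect fifth: Eb → Ab. In Eb minor, Ab is scale degree 4, i.e. iv.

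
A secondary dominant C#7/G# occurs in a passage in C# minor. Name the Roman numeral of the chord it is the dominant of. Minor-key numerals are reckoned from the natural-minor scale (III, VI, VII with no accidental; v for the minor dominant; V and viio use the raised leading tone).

The chord is a dominant seventh chord on C#.
A dominant resolves down a perfect fifth: C# → F#. In C# minor, F# is scale degree 4, i.e. iv.

iv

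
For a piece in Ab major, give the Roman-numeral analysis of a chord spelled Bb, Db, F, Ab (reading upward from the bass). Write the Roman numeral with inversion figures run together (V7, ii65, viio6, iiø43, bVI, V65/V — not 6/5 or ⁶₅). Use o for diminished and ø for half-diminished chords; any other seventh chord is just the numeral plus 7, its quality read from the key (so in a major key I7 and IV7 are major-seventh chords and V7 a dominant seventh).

The pitches Bb-Db-F-Ab form a minor seventh chord rooted on Bb.
In Ab major, Bb is the supertonic; the diatonic minor seventh chord there is ii7.

ii7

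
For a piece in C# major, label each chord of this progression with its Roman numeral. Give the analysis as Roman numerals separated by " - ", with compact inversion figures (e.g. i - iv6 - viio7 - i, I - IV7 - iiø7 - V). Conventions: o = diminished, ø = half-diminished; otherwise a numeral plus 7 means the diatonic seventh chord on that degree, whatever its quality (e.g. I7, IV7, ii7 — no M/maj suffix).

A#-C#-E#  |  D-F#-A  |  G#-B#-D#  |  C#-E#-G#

vi - bII - V - I

A#-C#-E#: minor triad on A# = scale degree 6 → vi.
D-F#-A: major triad on D — chromatic; D is the lowered second degree, so this is the Neapolitan chord, bII.
G#-B#-D#: major triad on G# = scale degree 5 → V.
C#-E#-G#: root C# is the tonic; major triad there is I.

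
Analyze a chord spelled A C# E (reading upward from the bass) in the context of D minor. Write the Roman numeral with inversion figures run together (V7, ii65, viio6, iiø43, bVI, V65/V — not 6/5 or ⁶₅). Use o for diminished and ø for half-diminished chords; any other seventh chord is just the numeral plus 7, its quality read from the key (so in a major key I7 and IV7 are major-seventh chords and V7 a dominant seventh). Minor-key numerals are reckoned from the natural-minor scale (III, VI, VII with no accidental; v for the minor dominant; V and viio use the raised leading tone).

The pitches A-C#-E form a major triad rooted on A.
A is scale degree 5 in D minor, and a major triad on that degree is written V.

V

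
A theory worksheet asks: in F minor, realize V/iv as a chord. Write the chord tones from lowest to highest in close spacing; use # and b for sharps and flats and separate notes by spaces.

F A C

V/iv is a secondary dominant — the dominant triad of iv. iv in F minor is Bb, so the applied chord's root is F, a perfect fifth above.
Building a major triad on F gives F-A-C.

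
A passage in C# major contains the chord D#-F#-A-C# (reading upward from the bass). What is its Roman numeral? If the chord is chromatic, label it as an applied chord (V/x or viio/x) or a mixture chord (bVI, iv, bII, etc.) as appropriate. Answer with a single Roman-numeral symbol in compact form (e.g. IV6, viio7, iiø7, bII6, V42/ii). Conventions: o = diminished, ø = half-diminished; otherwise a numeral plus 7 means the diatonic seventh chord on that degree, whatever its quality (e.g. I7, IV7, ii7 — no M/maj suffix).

iiø7

Stacked in thirds the chord is D#-F#-A-C#: a half-diminished seventh chord on D#.
D# is the second degree of C# major. This is the half-diminished supertonic seventh, borrowed from the parallel minor.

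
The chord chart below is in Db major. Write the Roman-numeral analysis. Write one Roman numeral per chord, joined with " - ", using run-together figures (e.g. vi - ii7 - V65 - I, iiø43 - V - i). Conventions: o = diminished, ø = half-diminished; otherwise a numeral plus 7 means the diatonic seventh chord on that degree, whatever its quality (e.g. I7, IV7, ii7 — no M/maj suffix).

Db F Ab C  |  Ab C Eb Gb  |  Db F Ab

I7 - V7 - I

Db-F-Ab-C: major seventh chord on Db = scale degree 1 → I7.
Ab-C-Eb-Gb: root Ab is the dominant; dominant seventh chord there is V7.
Db-F-Ab has root Db, degree 1 in Db major, so I.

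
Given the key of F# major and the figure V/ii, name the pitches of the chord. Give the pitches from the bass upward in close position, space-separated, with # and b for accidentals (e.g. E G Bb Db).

D# F## A#

V/ii is a secondary dominant — the dominant triad of ii. ii in F# major is G#, so the applied chord's root is D#, a perfect fifth above.
Building a major triad on D# gives D#-F##-A#.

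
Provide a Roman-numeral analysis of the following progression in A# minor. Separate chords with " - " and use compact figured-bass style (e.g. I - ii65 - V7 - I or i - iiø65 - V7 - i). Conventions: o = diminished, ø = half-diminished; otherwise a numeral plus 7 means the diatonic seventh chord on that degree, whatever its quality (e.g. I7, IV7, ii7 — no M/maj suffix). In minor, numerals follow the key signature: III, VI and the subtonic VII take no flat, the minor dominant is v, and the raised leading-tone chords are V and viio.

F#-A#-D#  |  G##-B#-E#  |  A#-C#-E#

F#-A#-D#: minor triad on D# = scale degree 4 → iv6.
G##-B#-E#: major triad on E# = scale degree 5 → V6.
A#-C#-E#: root A# is the tonic; minor triad there is i.

iv6 - V6 - i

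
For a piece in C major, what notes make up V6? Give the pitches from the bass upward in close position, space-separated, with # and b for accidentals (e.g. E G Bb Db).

In C major, scale degree 5 is G, and the diatonic chord built there is a major triad.
Stacking thirds from G gives G-B-D.
The figured bass 6 indicates first inversion, placing the third (B) in the bass: B-D-G.

B D G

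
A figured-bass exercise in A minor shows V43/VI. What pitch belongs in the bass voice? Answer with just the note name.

G

The applied chord V43/VI is rooted on C: C-E-G-Bb.
The figure 43 means second inversion — the fifth is in the bass.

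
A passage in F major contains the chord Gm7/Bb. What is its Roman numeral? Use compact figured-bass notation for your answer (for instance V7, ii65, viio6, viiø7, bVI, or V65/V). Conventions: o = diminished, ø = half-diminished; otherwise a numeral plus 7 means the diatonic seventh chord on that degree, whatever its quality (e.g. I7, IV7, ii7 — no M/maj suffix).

ii65

Stacked in thirds the chord is G-Bb-D-F: a minor seventh chord on G.
G is scale degree 2 in F major, and a minor seventh chord on that degree is written ii7.
With Bb in the bass the chord is in first inversion, so the figured bass is 65.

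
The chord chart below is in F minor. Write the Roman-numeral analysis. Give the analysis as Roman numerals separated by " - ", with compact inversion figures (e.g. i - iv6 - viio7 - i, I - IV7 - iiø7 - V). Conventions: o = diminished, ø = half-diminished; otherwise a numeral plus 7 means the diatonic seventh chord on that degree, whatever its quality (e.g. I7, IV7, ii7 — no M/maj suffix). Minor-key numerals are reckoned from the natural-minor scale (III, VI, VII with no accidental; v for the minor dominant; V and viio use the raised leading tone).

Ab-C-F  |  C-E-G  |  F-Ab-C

i6 - V - i

Ab-C-F: root F is the tonic; minor triad there is i6.
C-E-G has root C, degree 5 in F minor, so V.
F-Ab-C: minor triad on F = scale degree 1 → i.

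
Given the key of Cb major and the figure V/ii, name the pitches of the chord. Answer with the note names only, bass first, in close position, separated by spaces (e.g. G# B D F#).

V/ii is a secondary dominant — the dominant triad of ii. ii in Cb major is Db, so the applied chord's root is Ab, a perfect fifth above.
Building a major triad on Ab gives Ab-C-Eb.

Ab C Eb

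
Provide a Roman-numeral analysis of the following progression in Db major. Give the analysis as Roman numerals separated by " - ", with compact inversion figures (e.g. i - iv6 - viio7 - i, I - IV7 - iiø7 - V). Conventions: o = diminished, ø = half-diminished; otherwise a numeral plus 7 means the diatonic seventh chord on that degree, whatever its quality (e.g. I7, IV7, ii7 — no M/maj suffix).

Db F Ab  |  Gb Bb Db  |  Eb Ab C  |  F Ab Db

I - IV - V64 - I6

Db-F-Ab has root Db, degree 1 in Db major, so I.
Gb-Bb-Db: major triad on Gb = scale degree 4 → IV.
Eb-Ab-C: major triad on Ab = scale degree 5 → V64.
F-Ab-Db: major triad on Db = scale degree 1 → I6.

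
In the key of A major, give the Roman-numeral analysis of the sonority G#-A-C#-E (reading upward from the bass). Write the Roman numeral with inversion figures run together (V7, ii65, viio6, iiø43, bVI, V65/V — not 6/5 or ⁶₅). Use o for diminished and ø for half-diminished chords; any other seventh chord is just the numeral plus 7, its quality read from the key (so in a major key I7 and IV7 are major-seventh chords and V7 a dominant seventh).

The pitches A-C#-E-G# form a major seventh chord rooted on A.
In A major, A is the tonic; the diatonic major seventh chord there is I7.
With G# in the bass the chord is in third inversion, so the figured bass is 42.

I42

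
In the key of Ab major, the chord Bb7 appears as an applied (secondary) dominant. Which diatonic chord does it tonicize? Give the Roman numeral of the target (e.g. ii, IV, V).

The chord is a dominant seventh chord on Bb.
A dominant resolves down a perfect fifth: Bb → Eb. In Ab major, Eb is scale degree 5, i.e. V.

V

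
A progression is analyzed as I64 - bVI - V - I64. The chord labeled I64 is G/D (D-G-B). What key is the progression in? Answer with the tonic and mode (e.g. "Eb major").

The anchor chord is a major triad on G, labeled I64.
If G is scale degree 1 and the mode makes that degree carry a major triad, the tonic is G and the mode is major.

G major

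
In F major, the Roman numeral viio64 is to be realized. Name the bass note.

viio in F major has root E; the chord is E-G-Bb.
The figure 64 means second inversion — the fifth is in the bass.

Bb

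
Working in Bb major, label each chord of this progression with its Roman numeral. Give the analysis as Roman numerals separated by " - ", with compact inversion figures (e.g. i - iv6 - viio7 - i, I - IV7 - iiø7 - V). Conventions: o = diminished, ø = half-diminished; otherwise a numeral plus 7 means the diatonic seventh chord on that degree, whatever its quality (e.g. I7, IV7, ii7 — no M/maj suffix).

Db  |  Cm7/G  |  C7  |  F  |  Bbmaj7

bIII - ii43 - V7/V - V - I7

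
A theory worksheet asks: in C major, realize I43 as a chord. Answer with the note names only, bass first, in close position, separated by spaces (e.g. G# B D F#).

The numeral's case and figure indicate a major seventh chord. In C major its root, scale degree 1, is C.
That chord is spelled C-E-G-B.
The figured bass 43 indicates second inversion, placing the fifth (G) in the bass: G-B-C-E.

G B C E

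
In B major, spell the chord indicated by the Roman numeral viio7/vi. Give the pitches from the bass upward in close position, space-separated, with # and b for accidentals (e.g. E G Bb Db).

F## A# C# E

viio7/vi is a secondary leading-tone chord. The target vi is G# in B major; the applied chord is rooted a semitone below, on F##.
Building a fully diminished seventh chord on F## gives F##-A#-C#-E.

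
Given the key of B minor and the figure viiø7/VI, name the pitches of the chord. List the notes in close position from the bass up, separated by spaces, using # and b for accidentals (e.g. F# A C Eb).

viiø7/VI is a secondary leading-tone chord. The target VI is G in B minor; the applied chord is rooted a semitone below, on F#.
Building a half-diminished seventh chord on F# gives F#-A-C-E.

F# A C E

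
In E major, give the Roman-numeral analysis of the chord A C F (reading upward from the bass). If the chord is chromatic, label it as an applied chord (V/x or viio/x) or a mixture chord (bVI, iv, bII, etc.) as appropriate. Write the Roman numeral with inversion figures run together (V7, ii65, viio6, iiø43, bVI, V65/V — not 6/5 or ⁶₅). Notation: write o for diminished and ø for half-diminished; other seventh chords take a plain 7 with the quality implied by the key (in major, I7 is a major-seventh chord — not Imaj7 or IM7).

The pitches F-A-C form a major triad rooted on F.
F is the lowered second degree of E major (diatonic 2 would be F#). This is the Neapolitan sixth — a major triad on the lowered second degree, here in its customary first inversion.
With A in the bass the chord is in first inversion, so the figured bass is 6.

bII6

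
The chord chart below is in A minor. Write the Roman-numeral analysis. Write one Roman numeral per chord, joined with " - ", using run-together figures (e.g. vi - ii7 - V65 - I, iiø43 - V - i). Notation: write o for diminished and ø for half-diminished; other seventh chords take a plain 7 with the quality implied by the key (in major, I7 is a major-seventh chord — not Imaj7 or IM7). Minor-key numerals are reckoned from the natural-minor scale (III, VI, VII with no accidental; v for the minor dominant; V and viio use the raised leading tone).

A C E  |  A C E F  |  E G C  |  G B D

i - VI65 - III6 - VII

A-C-E: root A is the tonic; minor triad there is i.
A-C-E-F: root F is the submediant; major seventh chord there is VI65.
E-G-C: major triad on C = scale degree 3 → III6.
G-B-D has root G, degree 7 in A minor, so VII.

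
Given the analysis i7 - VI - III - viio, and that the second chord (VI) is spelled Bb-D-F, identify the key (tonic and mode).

D minor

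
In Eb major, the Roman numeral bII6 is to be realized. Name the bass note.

Ab

bII in Eb major has root Fb; the chord is Fb-Ab-Cb.
The figure 6 means first inversion — the third is in the bass.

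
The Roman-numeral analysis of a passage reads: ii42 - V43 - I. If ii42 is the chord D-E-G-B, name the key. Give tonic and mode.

D major

The anchor chord is a minor seventh chord on E, labeled ii42.
Counting down one scale step from E places the tonic on D; a minor seventh chord on degree 2 is diatonic only in major.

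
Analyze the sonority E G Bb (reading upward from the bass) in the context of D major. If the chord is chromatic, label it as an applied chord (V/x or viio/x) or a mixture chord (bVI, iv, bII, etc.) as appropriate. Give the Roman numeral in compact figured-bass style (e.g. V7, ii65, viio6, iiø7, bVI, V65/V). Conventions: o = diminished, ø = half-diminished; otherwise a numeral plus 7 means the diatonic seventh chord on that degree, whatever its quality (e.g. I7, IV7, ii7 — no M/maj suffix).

Stacked in thirds the chord is E-G-Bb: a diminished triad on E.
E is the second degree of D major. This is the diminished supertonic triad, borrowed from the parallel minor.

iio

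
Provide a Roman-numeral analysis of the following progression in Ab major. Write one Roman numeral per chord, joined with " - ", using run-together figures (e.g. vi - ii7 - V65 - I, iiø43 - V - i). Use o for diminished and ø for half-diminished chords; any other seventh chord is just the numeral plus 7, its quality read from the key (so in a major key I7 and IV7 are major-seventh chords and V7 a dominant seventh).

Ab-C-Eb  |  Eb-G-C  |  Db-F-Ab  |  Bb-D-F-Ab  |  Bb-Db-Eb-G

Ab-C-Eb: major triad on Ab = scale degree 1 → I.
Eb-G-C: root C is the mediant; minor triad there is iii6.
Db-F-Ab has root Db, degree 4 in Ab major, so IV.
Bb-D-F-Ab is the secondary dominant of V (dominant seventh chord on Bb): V7/V.
Bb-Db-Eb-G: dominant seventh chord on Eb = scale degree 5 → V43.

I - iii6 - IV - V7/V - V43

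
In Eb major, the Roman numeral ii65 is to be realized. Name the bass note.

Ab

ii in Eb major has root F; the chord is F-Ab-C-Eb.
The figure 65 means first inversion — the third is in the bass.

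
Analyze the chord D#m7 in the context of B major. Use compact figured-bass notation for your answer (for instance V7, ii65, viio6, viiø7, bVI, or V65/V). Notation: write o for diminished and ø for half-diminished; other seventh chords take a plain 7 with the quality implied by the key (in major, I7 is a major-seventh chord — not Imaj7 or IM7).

iii7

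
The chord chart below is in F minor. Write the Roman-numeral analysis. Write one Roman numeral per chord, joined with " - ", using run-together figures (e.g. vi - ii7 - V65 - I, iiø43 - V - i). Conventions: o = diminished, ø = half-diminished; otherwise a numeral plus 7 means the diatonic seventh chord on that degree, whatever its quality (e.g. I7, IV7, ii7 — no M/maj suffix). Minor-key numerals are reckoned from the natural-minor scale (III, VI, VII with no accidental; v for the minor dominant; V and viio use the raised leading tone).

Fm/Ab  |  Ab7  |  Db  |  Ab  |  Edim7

Fm/Ab: root F is the tonic; minor triad there is i6.
Ab7 is the secondary dominant of VI (dominant seventh chord on Ab): V7/VI.
Db has root Db, degree 6 in F minor, so VI.
Ab has root Ab, degree 3 in F minor, so III.
Edim7: root E is the leading tone; fully diminished seventh chord there is viio7.

i6 - V7/VI - VI - III - viio7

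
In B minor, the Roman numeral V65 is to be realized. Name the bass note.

A#

V in B minor has root F#; the chord is F#-A#-C#-E.
The figure 65 means first inversion — the third is in the bass.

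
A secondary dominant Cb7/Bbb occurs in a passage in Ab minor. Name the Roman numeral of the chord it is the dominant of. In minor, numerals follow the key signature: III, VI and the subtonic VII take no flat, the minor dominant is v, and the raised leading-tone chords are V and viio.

VI

The chord is a dominant seventh chord on Cb.
A dominant resolves down a perfect fifth: Cb → Fb. In Ab minor, Fb is scale degree 6, i.e. VI.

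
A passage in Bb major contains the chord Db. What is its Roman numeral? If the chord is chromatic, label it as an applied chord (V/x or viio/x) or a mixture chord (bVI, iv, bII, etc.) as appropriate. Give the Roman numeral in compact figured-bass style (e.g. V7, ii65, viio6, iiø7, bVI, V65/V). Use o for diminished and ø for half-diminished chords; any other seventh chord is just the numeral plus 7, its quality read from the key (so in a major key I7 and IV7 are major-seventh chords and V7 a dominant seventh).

bIII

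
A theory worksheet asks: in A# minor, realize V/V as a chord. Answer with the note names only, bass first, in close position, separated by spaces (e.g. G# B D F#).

V/V is a secondary dominant — the dominant triad of V. V in A# minor is E#, so the applied chord's root is B#, a perfect fifth above.
Building a major triad on B# gives B#-D##-F##.

B# D## F##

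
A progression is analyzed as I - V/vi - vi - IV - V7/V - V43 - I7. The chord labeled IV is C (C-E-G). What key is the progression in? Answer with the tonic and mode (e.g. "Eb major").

The chord C is a major triad rooted on C; its label is IV.
If C is scale degree 4 and the mode makes that degree carry a major triad, the tonic is G and the mode is major.

G major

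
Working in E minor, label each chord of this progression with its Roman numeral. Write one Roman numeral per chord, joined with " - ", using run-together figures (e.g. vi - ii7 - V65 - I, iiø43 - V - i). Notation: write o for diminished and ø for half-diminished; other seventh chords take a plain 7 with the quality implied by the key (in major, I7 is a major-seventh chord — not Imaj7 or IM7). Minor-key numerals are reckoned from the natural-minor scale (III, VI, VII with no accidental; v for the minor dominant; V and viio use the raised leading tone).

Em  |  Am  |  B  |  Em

i - iv - V - i

Em: root E is the tonic; minor triad there is i.
Am: minor triad on A = scale degree 4 → iv.
B has root B, degree 5 in E minor, so V.
Em: root E is the tonic; minor triad there is i.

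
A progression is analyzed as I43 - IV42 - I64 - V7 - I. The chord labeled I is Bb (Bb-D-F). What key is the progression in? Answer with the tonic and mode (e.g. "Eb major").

The anchor chord is a major triad on Bb, labeled I.
If Bb is scale degree 1 and the mode makes that degree carry a major triad, the tonic is Bb and the mode is major.

Bb major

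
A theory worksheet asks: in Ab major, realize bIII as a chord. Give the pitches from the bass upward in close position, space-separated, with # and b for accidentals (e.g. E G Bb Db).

Cb Eb Gb

bIII is a major triad on the lowered third degree, borrowed from the parallel minor. In Ab major that root is Cb.
So the chord is Cb-Eb-Gb.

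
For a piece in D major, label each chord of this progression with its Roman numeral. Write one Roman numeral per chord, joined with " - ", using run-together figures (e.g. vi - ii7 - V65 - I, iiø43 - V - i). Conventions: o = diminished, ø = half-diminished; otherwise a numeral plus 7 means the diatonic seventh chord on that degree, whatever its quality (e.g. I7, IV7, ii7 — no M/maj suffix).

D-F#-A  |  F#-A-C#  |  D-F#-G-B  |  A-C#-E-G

D-F#-A: root D is the tonic; major triad there is I.
F#-A-C#: root F# is the mediant; minor triad there is iii.
D-F#-G-B: major seventh chord on G = scale degree 4 → IV43.
A-C#-E-G: root A is the dominant; dominant seventh chord there is V7.

I - iii - IV43 - V7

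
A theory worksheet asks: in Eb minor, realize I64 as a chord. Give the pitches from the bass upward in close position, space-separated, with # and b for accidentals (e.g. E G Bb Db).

Bb Eb G

Scale degree 1 in Eb minor is Eb; here the chord built on it is altered to a major triad. I64 is the major tonic (Picardy third), borrowed from the parallel major.
So the chord is Eb-G-Bb, a major triad.
The figured bass 64 indicates second inversion, placing the fifth (Bb) in the bass: Bb-Eb-G.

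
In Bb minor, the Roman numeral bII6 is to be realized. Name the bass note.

bII in Bb minor has root Cb; the chord is Cb-Eb-Gb.
The figure 6 means first inversion — the third is in the bass.

Eb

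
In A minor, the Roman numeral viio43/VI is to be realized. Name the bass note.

The applied chord viio43/VI is rooted on E: E-G-Bb-Db.
The figure 43 means second inversion — the fifth is in the bass.

Bb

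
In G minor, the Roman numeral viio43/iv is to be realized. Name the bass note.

F

The applied chord viio43/iv is rooted on B: B-D-F-Ab.
The figure 43 means second inversion — the fifth is in the bass.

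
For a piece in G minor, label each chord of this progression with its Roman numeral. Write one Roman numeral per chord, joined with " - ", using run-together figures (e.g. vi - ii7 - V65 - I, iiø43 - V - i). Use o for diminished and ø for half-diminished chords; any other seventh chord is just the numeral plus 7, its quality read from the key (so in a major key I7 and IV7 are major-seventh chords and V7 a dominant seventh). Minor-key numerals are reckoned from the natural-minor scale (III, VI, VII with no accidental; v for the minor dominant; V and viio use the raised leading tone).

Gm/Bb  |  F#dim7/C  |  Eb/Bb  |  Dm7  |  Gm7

i6 - viio43 - VI64 - v7 - i7

Gm/Bb: root G is the tonic; minor triad there is i6.
F#dim7/C has root F#, degree 7 in G minor, so viio43.
Eb/Bb: root Eb is the submediant; major triad there is VI64.
Dm7 has root D, degree 5 in G minor, so v7.
Gm7: minor seventh chord on G = scale degree 1 → i7.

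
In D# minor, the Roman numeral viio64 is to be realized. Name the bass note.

viio in D# minor has root C##; the chord is C##-E#-G#.
The figure 64 means second inversion — the fifth is in the bass.

G#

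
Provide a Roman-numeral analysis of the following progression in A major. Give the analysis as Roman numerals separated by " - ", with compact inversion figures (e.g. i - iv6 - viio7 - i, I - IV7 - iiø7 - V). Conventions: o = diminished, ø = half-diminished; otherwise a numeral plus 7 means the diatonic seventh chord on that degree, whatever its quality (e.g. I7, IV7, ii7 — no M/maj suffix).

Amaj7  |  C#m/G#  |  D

Amaj7: root A is the tonic; major seventh chord there is I7.
C#m/G#: root C# is the mediant; minor triad there is iii64.
D: major triad on D = scale degree 4 → IV.

I7 - iii64 - IV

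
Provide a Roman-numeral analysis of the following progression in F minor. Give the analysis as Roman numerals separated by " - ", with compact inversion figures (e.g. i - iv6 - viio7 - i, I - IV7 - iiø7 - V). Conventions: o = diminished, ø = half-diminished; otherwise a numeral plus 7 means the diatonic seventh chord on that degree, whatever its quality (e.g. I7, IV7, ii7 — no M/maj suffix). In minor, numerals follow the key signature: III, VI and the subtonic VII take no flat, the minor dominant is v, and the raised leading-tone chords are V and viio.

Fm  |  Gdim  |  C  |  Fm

i - iio - V - i

Fm has root F, degree 1 in F minor, so i.
Gdim: diminished triad on G = scale degree 2 → iio.
C has root C, degree 5 in F minor, so V.
Fm has root F, degree 1 in F minor, so i.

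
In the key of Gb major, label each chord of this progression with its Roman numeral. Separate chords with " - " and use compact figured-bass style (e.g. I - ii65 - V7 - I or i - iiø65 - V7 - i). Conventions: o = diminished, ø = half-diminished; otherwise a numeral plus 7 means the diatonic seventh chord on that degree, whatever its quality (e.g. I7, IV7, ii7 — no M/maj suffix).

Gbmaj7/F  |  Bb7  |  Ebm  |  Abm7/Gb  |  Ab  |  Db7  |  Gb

I42 - V7/vi - vi - ii42 - V/V - V7 - I

Gbmaj7/F: root Gb is the tonic; major seventh chord there is I42.
Bb7: chromatic; Bb is V of vi, so V7/vi.
Ebm: minor triad on Eb = scale degree 6 → vi.
Abm7/Gb: root Ab is the supertonic; minor seventh chord there is ii42.
Ab: chromatic; Ab is V of V, so V/V.
Db7: dominant seventh chord on Db = scale degree 5 → V7.
Gb: major triad on Gb = scale degree 1 → I.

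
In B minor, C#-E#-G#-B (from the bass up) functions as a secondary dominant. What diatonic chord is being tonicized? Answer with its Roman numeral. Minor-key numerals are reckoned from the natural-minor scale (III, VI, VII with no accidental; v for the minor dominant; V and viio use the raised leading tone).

The chord is a dominant seventh chord on C#.
A dominant resolves down a perfect fifth: C# → F#. In B minor, F# is scale degree 5, i.e. V.

V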